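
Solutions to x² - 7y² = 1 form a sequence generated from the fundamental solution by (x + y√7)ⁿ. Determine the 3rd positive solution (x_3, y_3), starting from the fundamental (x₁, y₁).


Step 1: Find the fundamental solution (x₁, y₁) of x² - 7y² = 1.
  Expand √7 as a continued fraction. a₀ = ⌊√7⌋ = 2; iterate m_{k+1} = d_k·a_k − m_k, d_{k+1} = (7 − m_{k+1}²)/d_k, a_{k+1} = ⌊(a₀ + m_{k+1})/d_{k+1}⌋ (starting m₀ = 0, d₀ = 1), with convergents p_k = a_k·p_{k-1} + p_{k-2}, q_k = a_k·q_{k-1} + q_{k-2} (p₋₁ = 1, q₋₁ = 0):
  k = 0: a₀ = 2; p₀/q₀ = 2/1; p₀² − 7·q₀² = 4 − 7 = -3.
  k = 1: m = 2, d = 3, a = ⌊(2 + 2)/3⌋ = 1; p/q = (1·2 + 1)/(1·1 + 0) = 3/1; p² − 7·q² = 9 − 7 = 2.
  k = 2: m = 1, d = 2, a = ⌊(2 + 1)/2⌋ = 1; p/q = (1·3 + 2)/(1·1 + 1) = 5/2; p² − 7·q² = 25 − 28 = -3.
  k = 3: m = 1, d = 3, a = ⌊(2 + 1)/3⌋ = 1; p/q = (1·5 + 3)/(1·2 + 1) = 8/3; p² − 7·q² = 64 − 63 = 1.
  The first convergent with p² − 7·q² = 1 gives the fundamental solution (x₁, y₁) = (8, 3).
Step 2: Apply the recurrence (x_{n+1}, y_{n+1}) = (x₁x_n + 7y₁y_n, x₁y_n + y₁x_n) repeatedly.
  From (x_1, y_1) = (8, 3): x_2 = 8·8 + 7·3·3 = 127; y_2 = 8·3 + 3·8 = 48.
  From (x_2, y_2) = (127, 48): x_3 = 8·127 + 7·3·48 = 2024; y_3 = 8·48 + 3·127 = 765.
Step 3: Verify x_3² - 7·y_3² = 4096576 - 4096575 = 1 (should be 1). ✓

(x_1, y_1) = (8, 3); (x_3, y_3) = (2024, 765).


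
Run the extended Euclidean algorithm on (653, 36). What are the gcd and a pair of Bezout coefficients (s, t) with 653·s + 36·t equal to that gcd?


Euclidean algorithm on (653, 36) — divide until remainder is 0:
  653 = 18 · 36 + 5
  36 = 7 · 5 + 1
  5 = 5 · 1 + 0
gcd(653, 36) = 1.
Track Bezout coefficients alongside the remainders: start with r₀ = 653 = a·1 + b·0 (s = 1, t = 0) and r₁ = 36 = a·0 + b·1 (s = 0, t = 1); each new remainder r_{k+1} = r_{k-1} − q_k·r_k inherits s_{k+1} = s_{k-1} − q_k·s_k, t_{k+1} = t_{k-1} − q_k·t_k, so r_k = a·s_k + b·t_k at every step:
  q = 18: r = 5, s = 1 − 18·0 = 1, t = 0 − 18·1 = -18  (check: 653·1 + 36·(-18) = 5)
  q = 7: r = 1, s = 0 − 7·1 = -7, t = 1 − 7·(-18) = 127  (check: 653·(-7) + 36·127 = 1)
The row with r = 1 (the gcd) gives the Bezout coefficients s = -7, t = 127.
Result: 653 · (-7) + 36 · (127) = 1.

gcd(653, 36) = 1; s = -7, t = 127 (check: 653·(-7) + 36·127 = 1).


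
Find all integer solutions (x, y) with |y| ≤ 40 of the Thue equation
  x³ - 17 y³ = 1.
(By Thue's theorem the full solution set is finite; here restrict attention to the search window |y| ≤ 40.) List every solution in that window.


The equation is x³ - 17y³ = 1. For fixed y, x³ = 17·y³ + 1, so a solution requires the RHS to be a perfect cube.
Strategy: iterate y from -40 to 40, compute RHS = 17·y³ + 1, and check whether it is a (positive or negative) perfect cube.
Check small values of y:
  y = 0: RHS = 1 = (1)³ ⇒ x = 1 works.
  y = 1: RHS = 18 is not a perfect cube.
  y = -1: RHS = -16 is not a perfect cube.
  y = 2: RHS = 137 is not a perfect cube.
  y = -2: RHS = -135 is not a perfect cube.
  y = 3: RHS = 460 is not a perfect cube.
  y = -3: RHS = -458 is not a perfect cube.
Continuing, at y = 7: RHS = 5832 = (18)³ ⇒ x = 18 works.
Searching the remaining y in |y| ≤ 40 finds no further solutions.
Collected solutions: (1, 0), (18, 7).

Solutions (with |y| ≤ 40): (1, 0), (18, 7).


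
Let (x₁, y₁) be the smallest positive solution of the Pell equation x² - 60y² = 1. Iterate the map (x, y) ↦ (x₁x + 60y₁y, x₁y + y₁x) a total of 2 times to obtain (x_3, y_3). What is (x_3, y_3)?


Step 1: Find the fundamental solution (x₁, y₁) of x² - 60y² = 1.
  Expand √60 as a continued fraction. a₀ = ⌊√60⌋ = 7; iterate m_{k+1} = d_k·a_k − m_k, d_{k+1} = (60 − m_{k+1}²)/d_k, a_{k+1} = ⌊(a₀ + m_{k+1})/d_{k+1}⌋ (starting m₀ = 0, d₀ = 1), with convergents p_k = a_k·p_{k-1} + p_{k-2}, q_k = a_k·q_{k-1} + q_{k-2} (p₋₁ = 1, q₋₁ = 0):
  k = 0: a₀ = 7; p₀/q₀ = 7/1; p₀² − 60·q₀² = 49 − 60 = -11.
  k = 1: m = 7, d = 11, a = ⌊(7 + 7)/11⌋ = 1; p/q = (1·7 + 1)/(1·1 + 0) = 8/1; p² − 60·q² = 64 − 60 = 4.
  k = 2: m = 4, d = 4, a = ⌊(7 + 4)/4⌋ = 2; p/q = (2·8 + 7)/(2·1 + 1) = 23/3; p² − 60·q² = 529 − 540 = -11.
  k = 3: m = 4, d = 11, a = ⌊(7 + 4)/11⌋ = 1; p/q = (1·23 + 8)/(1·3 + 1) = 31/4; p² − 60·q² = 961 − 960 = 1.
  The first convergent with p² − 60·q² = 1 gives the fundamental solution (x₁, y₁) = (31, 4).
Step 2: Apply the recurrence (x_{n+1}, y_{n+1}) = (x₁x_n + 60y₁y_n, x₁y_n + y₁x_n) repeatedly.
  From (x_1, y_1) = (31, 4): x_2 = 31·31 + 60·4·4 = 1921; y_2 = 31·4 + 4·31 = 248.
  From (x_2, y_2) = (1921, 248): x_3 = 31·1921 + 60·4·248 = 119071; y_3 = 31·248 + 4·1921 = 15372.
Step 3: Verify x_3² - 60·y_3² = 14177903041 - 14177903040 = 1 (should be 1). ✓

(x_1, y_1) = (31, 4); (x_3, y_3) = (119071, 15372).


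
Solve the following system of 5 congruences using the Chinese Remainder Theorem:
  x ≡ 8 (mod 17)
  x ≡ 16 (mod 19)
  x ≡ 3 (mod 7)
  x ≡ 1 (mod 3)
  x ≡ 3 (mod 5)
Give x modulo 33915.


Product of moduli M = 17 · 19 · 7 · 3 · 5 = 33915.
Merge one congruence at a time:
  Start: x ≡ 8 (mod 17).
  Combine with x ≡ 16 (mod 19); new modulus lcm = 323.
    Write x = 8 + 17·t and substitute into x ≡ 16 (mod 19): 17·t ≡ 16 − 8 = 8 (mod 19).
    The inverse of 17 mod 19 is 9 (since 17·9 = 153 = 8·19 + 1), so t ≡ 9·8 = 72 ≡ 15 (mod 19).
    Then x = 8 + 17·15 = 263, valid modulo lcm(17, 19) = 323: x ≡ 263 (mod 323).
  Combine with x ≡ 3 (mod 7); new modulus lcm = 2261.
    Write x = 263 + 323·t and substitute into x ≡ 3 (mod 7): 323·t ≡ 3 − 263 = -260 (mod 7).
    Reduce coefficients mod 7: 1·t ≡ 6 (mod 7).
    So t ≡ 6 (mod 7).
    Then x = 263 + 323·6 = 2201, valid modulo lcm(323, 7) = 2261: x ≡ 2201 (mod 2261).
  Combine with x ≡ 1 (mod 3); new modulus lcm = 6783.
    Write x = 2201 + 2261·t and substitute into x ≡ 1 (mod 3): 2261·t ≡ 1 − 2201 = -2200 (mod 3).
    Reduce coefficients mod 3: 2·t ≡ 2 (mod 3).
    The inverse of 2 mod 3 is 2 (since 2·2 = 4 = 1·3 + 1), so t ≡ 2·2 = 4 ≡ 1 (mod 3).
    Then x = 2201 + 2261·1 = 4462, valid modulo lcm(2261, 3) = 6783: x ≡ 4462 (mod 6783).
  Combine with x ≡ 3 (mod 5); new modulus lcm = 33915.
    Write x = 4462 + 6783·t and substitute into x ≡ 3 (mod 5): 6783·t ≡ 3 − 4462 = -4459 (mod 5).
    Reduce coefficients mod 5: 3·t ≡ 1 (mod 5).
    The inverse of 3 mod 5 is 2 (since 3·2 = 6 = 1·5 + 1), so t ≡ 2·1 = 2 ≡ 2 (mod 5).
    Then x = 4462 + 6783·2 = 18028, valid modulo lcm(6783, 5) = 33915: x ≡ 18028 (mod 33915).
Verify against each original: 18028 mod 17 = 8, 18028 mod 19 = 16, 18028 mod 7 = 3, 18028 mod 3 = 1, 18028 mod 5 = 3.

x ≡ 18028 (mod 33915).


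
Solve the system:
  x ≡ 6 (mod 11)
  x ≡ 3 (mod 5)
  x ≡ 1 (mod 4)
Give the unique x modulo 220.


Moduli 11, 5, 4 are pairwise coprime; by CRT there is a unique solution modulo M = 11 · 5 · 4 = 220.
Solve pairwise, accumulating the modulus:
  Start with x ≡ 6 (mod 11).
  Combine with x ≡ 3 (mod 5): since gcd(11, 5) = 1, we get a unique residue mod 55.
    Write x = 6 + 11·t and substitute into x ≡ 3 (mod 5): 11·t ≡ 3 − 6 = -3 (mod 5).
    Reduce coefficients mod 5: 1·t ≡ 2 (mod 5).
    So t ≡ 2 (mod 5).
    Then x = 6 + 11·2 = 28, valid modulo lcm(11, 5) = 55: x ≡ 28 (mod 55).
  Combine with x ≡ 1 (mod 4): since gcd(55, 4) = 1, we get a unique residue mod 220.
    Write x = 28 + 55·t and substitute into x ≡ 1 (mod 4): 55·t ≡ 1 − 28 = -27 (mod 4).
    Reduce coefficients mod 4: 3·t ≡ 1 (mod 4).
    The inverse of 3 mod 4 is 3 (since 3·3 = 9 = 2·4 + 1), so t ≡ 3·1 = 3 ≡ 3 (mod 4).
    Then x = 28 + 55·3 = 193, valid modulo lcm(55, 4) = 220: x ≡ 193 (mod 220).
Verify: 193 mod 11 = 6 ✓, 193 mod 5 = 3 ✓, 193 mod 4 = 1 ✓.

x ≡ 193 (mod 220).


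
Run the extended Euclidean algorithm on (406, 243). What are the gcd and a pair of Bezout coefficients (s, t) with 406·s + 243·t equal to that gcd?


Euclidean algorithm on (406, 243) — divide until remainder is 0:
  406 = 1 · 243 + 163
  243 = 1 · 163 + 80
  163 = 2 · 80 + 3
  80 = 26 · 3 + 2
  3 = 1 · 2 + 1
  2 = 2 · 1 + 0
gcd(406, 243) = 1.
Track Bezout coefficients alongside the remainders: start with r₀ = 406 = a·1 + b·0 (s = 1, t = 0) and r₁ = 243 = a·0 + b·1 (s = 0, t = 1); each new remainder r_{k+1} = r_{k-1} − q_k·r_k inherits s_{k+1} = s_{k-1} − q_k·s_k, t_{k+1} = t_{k-1} − q_k·t_k, so r_k = a·s_k + b·t_k at every step:
  q = 1: r = 163, s = 1 − 1·0 = 1, t = 0 − 1·1 = -1  (check: 406·1 + 243·(-1) = 163)
  q = 1: r = 80, s = 0 − 1·1 = -1, t = 1 − 1·(-1) = 2  (check: 406·(-1) + 243·2 = 80)
  q = 2: r = 3, s = 1 − 2·(-1) = 3, t = -1 − 2·2 = -5  (check: 406·3 + 243·(-5) = 3)
  q = 26: r = 2, s = -1 − 26·3 = -79, t = 2 − 26·(-5) = 132  (check: 406·(-79) + 243·132 = 2)
  q = 1: r = 1, s = 3 − 1·(-79) = 82, t = -5 − 1·132 = -137  (check: 406·82 + 243·(-137) = 1)
The row with r = 1 (the gcd) gives the Bezout coefficients s = 82, t = -137.
Result: 406 · (82) + 243 · (-137) = 1.

gcd(406, 243) = 1; s = 82, t = -137 (check: 406·82 + 243·(-137) = 1).


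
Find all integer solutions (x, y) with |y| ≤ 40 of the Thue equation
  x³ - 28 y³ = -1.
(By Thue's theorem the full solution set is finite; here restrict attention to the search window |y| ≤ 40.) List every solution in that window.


The equation is x³ - 28y³ = -1. For fixed y, x³ = 28·y³ − 1, so a solution requires the RHS to be a perfect cube.
Strategy: iterate y from -40 to 40, compute RHS = 28·y³ − 1, and check whether it is a (positive or negative) perfect cube.
Check small values of y:
  y = 0: RHS = -1 = (-1)³ ⇒ x = -1 works.
  y = 1: RHS = 27 = (3)³ ⇒ x = 3 works.
  y = -1: RHS = -29 is not a perfect cube.
  y = 2: RHS = 223 is not a perfect cube.
  y = -2: RHS = -225 is not a perfect cube.
  y = 3: RHS = 755 is not a perfect cube.
  y = -3: RHS = -757 is not a perfect cube.
Continuing the search up to |y| = 40 finds no further solutions beyond those listed.
Collected solutions: (-1, 0), (3, 1).

Solutions (with |y| ≤ 40): (-1, 0), (3, 1).


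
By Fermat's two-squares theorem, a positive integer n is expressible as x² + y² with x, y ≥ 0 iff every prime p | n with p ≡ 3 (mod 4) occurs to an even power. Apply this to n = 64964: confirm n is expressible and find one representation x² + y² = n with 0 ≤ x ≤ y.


Step 1: Factor n = 64964 = 2^2 · 109 · 149.
Step 2: Check the mod-4 condition on each prime factor: 2 = 2 (special); 109 ≡ 1 (mod 4), exponent 1; 149 ≡ 1 (mod 4), exponent 1.
All primes ≡ 3 (mod 4) appear to even exponent (or don't appear), so by the two-squares theorem n IS expressible as a sum of two squares.
Step 3: Build a representation. Group n = k² · m with k = 2 and m = 109 · 149 = 16241 (a product of primes ≡ 1 (mod 4)); a representation of m scales to one of n via (k·x)² + (k·y)² = k²(x² + y²). Each prime p ≡ 1 (mod 4) is itself a sum of two squares; find a² by testing p − a² for a perfect square:
  109: 109 − 1² = 108, 109 − 2² = 105, 109 − 3² = 100 = 10² ⇒ 109 = 3² + 10².
  149: 149 − 1² = 148, 149 − 2² = 145, 149 − 3² = 140, 149 − 4² = 133, 149 − 5² = 124, 149 − 6² = 113, 149 − 7² = 100 = 10² ⇒ 149 = 7² + 10².
  Combine using the Brahmagupta–Fibonacci identity (a² + b²)(c² + d²) = (ac − bd)² + (ad + bc)² = (ac + bd)² + (ad − bc)²:
  109 · 149 = 16241: from (3² + 10²)(7² + 10²), take (3·7 − 10·10, 3·10 + 10·7) = (21 − 100, 30 + 70) = (-79, 100); dropping signs (only squares matter) gives (79, 100); check 79² + 100² = 6241 + 10000 = 16241 ✓.
  Scale by k = 2: (2·79, 2·100) = (158, 200).
Step 4: Order so x ≤ y and verify: 158² + 200² = 24964 + 40000 = 64964 = n. ✓

n = 64964 = 158² + 200² (one valid representation with x ≤ y).


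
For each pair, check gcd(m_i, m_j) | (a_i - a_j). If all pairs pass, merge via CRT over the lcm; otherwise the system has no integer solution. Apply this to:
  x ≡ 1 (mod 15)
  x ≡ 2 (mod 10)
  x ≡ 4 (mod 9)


Moduli 15, 10, 9 are not pairwise coprime, so CRT works modulo lcm(m_i) when all pairwise compatibility conditions hold.
Pairwise compatibility: gcd(m_i, m_j) must divide a_i - a_j for every pair.
Merge one congruence at a time:
  Start: x ≡ 1 (mod 15).
  Combine with x ≡ 2 (mod 10): gcd(15, 10) = 5, and 2 - 1 = 1 is NOT divisible by 5.
    ⇒ system is inconsistent (no integer solution).

No solution (the system is inconsistent).


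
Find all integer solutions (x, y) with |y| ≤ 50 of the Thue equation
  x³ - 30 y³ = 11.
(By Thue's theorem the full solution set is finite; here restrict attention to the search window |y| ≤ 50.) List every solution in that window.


The equation is x³ - 30y³ = 11. For fixed y, x³ = 30·y³ + 11, so a solution requires the RHS to be a perfect cube.
Strategy: iterate y from -50 to 50, compute RHS = 30·y³ + 11, and check whether it is a (positive or negative) perfect cube.
Check small values of y:
  y = 0: RHS = 11 is not a perfect cube.
  y = 1: RHS = 41 is not a perfect cube.
  y = -1: RHS = -19 is not a perfect cube.
  y = 2: RHS = 251 is not a perfect cube.
  y = -2: RHS = -229 is not a perfect cube.
  y = 3: RHS = 821 is not a perfect cube.
  y = -3: RHS = -799 is not a perfect cube.
Continuing the search up to |y| = 50 finds no solutions either.
No (x, y) in the scanned range satisfies the equation.

No integer solutions with |y| ≤ 50.


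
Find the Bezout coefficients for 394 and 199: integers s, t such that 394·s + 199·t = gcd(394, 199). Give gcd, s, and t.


Euclidean algorithm on (394, 199) — divide until remainder is 0:
  394 = 1 · 199 + 195
  199 = 1 · 195 + 4
  195 = 48 · 4 + 3
  4 = 1 · 3 + 1
  3 = 3 · 1 + 0
gcd(394, 199) = 1.
Track Bezout coefficients alongside the remainders: start with r₀ = 394 = a·1 + b·0 (s = 1, t = 0) and r₁ = 199 = a·0 + b·1 (s = 0, t = 1); each new remainder r_{k+1} = r_{k-1} − q_k·r_k inherits s_{k+1} = s_{k-1} − q_k·s_k, t_{k+1} = t_{k-1} − q_k·t_k, so r_k = a·s_k + b·t_k at every step:
  q = 1: r = 195, s = 1 − 1·0 = 1, t = 0 − 1·1 = -1  (check: 394·1 + 199·(-1) = 195)
  q = 1: r = 4, s = 0 − 1·1 = -1, t = 1 − 1·(-1) = 2  (check: 394·(-1) + 199·2 = 4)
  q = 48: r = 3, s = 1 − 48·(-1) = 49, t = -1 − 48·2 = -97  (check: 394·49 + 199·(-97) = 3)
  q = 1: r = 1, s = -1 − 1·49 = -50, t = 2 − 1·(-97) = 99  (check: 394·(-50) + 199·99 = 1)
The row with r = 1 (the gcd) gives the Bezout coefficients s = -50, t = 99.
Result: 394 · (-50) + 199 · (99) = 1.

gcd(394, 199) = 1; s = -50, t = 99 (check: 394·(-50) + 199·99 = 1).


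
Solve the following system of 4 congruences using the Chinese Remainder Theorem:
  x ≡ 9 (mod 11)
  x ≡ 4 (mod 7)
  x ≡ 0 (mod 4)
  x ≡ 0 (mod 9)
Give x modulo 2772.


Product of moduli M = 11 · 7 · 4 · 9 = 2772.
Merge one congruence at a time:
  Start: x ≡ 9 (mod 11).
  Combine with x ≡ 4 (mod 7); new modulus lcm = 77.
    Write x = 9 + 11·t and substitute into x ≡ 4 (mod 7): 11·t ≡ 4 − 9 = -5 (mod 7).
    Reduce coefficients mod 7: 4·t ≡ 2 (mod 7).
    The inverse of 4 mod 7 is 2 (since 4·2 = 8 = 1·7 + 1), so t ≡ 2·2 = 4 ≡ 4 (mod 7).
    Then x = 9 + 11·4 = 53, valid modulo lcm(11, 7) = 77: x ≡ 53 (mod 77).
  Combine with x ≡ 0 (mod 4); new modulus lcm = 308.
    Write x = 53 + 77·t and substitute into x ≡ 0 (mod 4): 77·t ≡ 0 − 53 = -53 (mod 4).
    Reduce coefficients mod 4: 1·t ≡ 3 (mod 4).
    So t ≡ 3 (mod 4).
    Then x = 53 + 77·3 = 284, valid modulo lcm(77, 4) = 308: x ≡ 284 (mod 308).
  Combine with x ≡ 0 (mod 9); new modulus lcm = 2772.
    Write x = 284 + 308·t and substitute into x ≡ 0 (mod 9): 308·t ≡ 0 − 284 = -284 (mod 9).
    Reduce coefficients mod 9: 2·t ≡ 4 (mod 9).
    The inverse of 2 mod 9 is 5 (since 2·5 = 10 = 1·9 + 1), so t ≡ 5·4 = 20 ≡ 2 (mod 9).
    Then x = 284 + 308·2 = 900, valid modulo lcm(308, 9) = 2772: x ≡ 900 (mod 2772).
Verify against each original: 900 mod 11 = 9, 900 mod 7 = 4, 900 mod 4 = 0, 900 mod 9 = 0.

x ≡ 900 (mod 2772).


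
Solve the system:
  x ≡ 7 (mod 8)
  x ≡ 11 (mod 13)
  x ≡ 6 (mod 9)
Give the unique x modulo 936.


Moduli 8, 13, 9 are pairwise coprime; by CRT there is a unique solution modulo M = 8 · 13 · 9 = 936.
Solve pairwise, accumulating the modulus:
  Start with x ≡ 7 (mod 8).
  Combine with x ≡ 11 (mod 13): since gcd(8, 13) = 1, we get a unique residue mod 104.
    Write x = 7 + 8·t and substitute into x ≡ 11 (mod 13): 8·t ≡ 11 − 7 = 4 (mod 13).
    The inverse of 8 mod 13 is 5 (since 8·5 = 40 = 3·13 + 1), so t ≡ 5·4 = 20 ≡ 7 (mod 13).
    Then x = 7 + 8·7 = 63, valid modulo lcm(8, 13) = 104: x ≡ 63 (mod 104).
  Combine with x ≡ 6 (mod 9): since gcd(104, 9) = 1, we get a unique residue mod 936.
    Write x = 63 + 104·t and substitute into x ≡ 6 (mod 9): 104·t ≡ 6 − 63 = -57 (mod 9).
    Reduce coefficients mod 9: 5·t ≡ 6 (mod 9).
    The inverse of 5 mod 9 is 2 (since 5·2 = 10 = 1·9 + 1), so t ≡ 2·6 = 12 ≡ 3 (mod 9).
    Then x = 63 + 104·3 = 375, valid modulo lcm(104, 9) = 936: x ≡ 375 (mod 936).
Verify: 375 mod 8 = 7 ✓, 375 mod 13 = 11 ✓, 375 mod 9 = 6 ✓.

x ≡ 375 (mod 936).


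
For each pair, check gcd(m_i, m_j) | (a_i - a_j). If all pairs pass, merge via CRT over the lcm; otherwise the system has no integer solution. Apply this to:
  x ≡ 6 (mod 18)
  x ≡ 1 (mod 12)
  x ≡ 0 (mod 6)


Moduli 18, 12, 6 are not pairwise coprime, so CRT works modulo lcm(m_i) when all pairwise compatibility conditions hold.
Pairwise compatibility: gcd(m_i, m_j) must divide a_i - a_j for every pair.
Merge one congruence at a time:
  Start: x ≡ 6 (mod 18).
  Combine with x ≡ 1 (mod 12): gcd(18, 12) = 6, and 1 - 6 = -5 is NOT divisible by 6.
    ⇒ system is inconsistent (no integer solution).

No solution (the system is inconsistent).


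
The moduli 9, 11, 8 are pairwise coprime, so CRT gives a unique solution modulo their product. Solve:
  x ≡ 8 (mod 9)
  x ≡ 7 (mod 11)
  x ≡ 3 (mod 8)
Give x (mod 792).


Moduli 9, 11, 8 are pairwise coprime; by CRT there is a unique solution modulo M = 9 · 11 · 8 = 792.
Solve pairwise, accumulating the modulus:
  Start with x ≡ 8 (mod 9).
  Combine with x ≡ 7 (mod 11): since gcd(9, 11) = 1, we get a unique residue mod 99.
    Write x = 8 + 9·t and substitute into x ≡ 7 (mod 11): 9·t ≡ 7 − 8 = -1 (mod 11).
    Reduce coefficients mod 11: 9·t ≡ 10 (mod 11).
    The inverse of 9 mod 11 is 5 (since 9·5 = 45 = 4·11 + 1), so t ≡ 5·10 = 50 ≡ 6 (mod 11).
    Then x = 8 + 9·6 = 62, valid modulo lcm(9, 11) = 99: x ≡ 62 (mod 99).
  Combine with x ≡ 3 (mod 8): since gcd(99, 8) = 1, we get a unique residue mod 792.
    Write x = 62 + 99·t and substitute into x ≡ 3 (mod 8): 99·t ≡ 3 − 62 = -59 (mod 8).
    Reduce coefficients mod 8: 3·t ≡ 5 (mod 8).
    The inverse of 3 mod 8 is 3 (since 3·3 = 9 = 1·8 + 1), so t ≡ 3·5 = 15 ≡ 7 (mod 8).
    Then x = 62 + 99·7 = 755, valid modulo lcm(99, 8) = 792: x ≡ 755 (mod 792).
Verify: 755 mod 9 = 8 ✓, 755 mod 11 = 7 ✓, 755 mod 8 = 3 ✓.

x ≡ 755 (mod 792).


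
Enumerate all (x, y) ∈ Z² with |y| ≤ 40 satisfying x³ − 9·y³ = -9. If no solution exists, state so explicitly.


The equation is x³ - 9y³ = -9. For fixed y, x³ = 9·y³ − 9, so a solution requires the RHS to be a perfect cube.
Strategy: iterate y from -40 to 40, compute RHS = 9·y³ − 9, and check whether it is a (positive or negative) perfect cube.
Check small values of y:
  y = 0: RHS = -9 is not a perfect cube.
  y = 1: RHS = 0 = (0)³ ⇒ x = 0 works.
  y = -1: RHS = -18 is not a perfect cube.
  y = 2: RHS = 63 is not a perfect cube.
  y = -2: RHS = -81 is not a perfect cube.
  y = 3: RHS = 234 is not a perfect cube.
  y = -3: RHS = -252 is not a perfect cube.
Continuing the search up to |y| = 40 finds no further solutions beyond those listed.
Collected solutions: (0, 1).

Solutions (with |y| ≤ 40): (0, 1).


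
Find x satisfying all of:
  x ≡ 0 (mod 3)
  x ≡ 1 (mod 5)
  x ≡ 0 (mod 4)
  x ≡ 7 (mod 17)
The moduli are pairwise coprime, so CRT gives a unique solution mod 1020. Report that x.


Product of moduli M = 3 · 5 · 4 · 17 = 1020.
Merge one congruence at a time:
  Start: x ≡ 0 (mod 3).
  Combine with x ≡ 1 (mod 5); new modulus lcm = 15.
    Write x = 0 + 3·t and substitute into x ≡ 1 (mod 5): 3·t ≡ 1 − 0 = 1 (mod 5).
    The inverse of 3 mod 5 is 2 (since 3·2 = 6 = 1·5 + 1), so t ≡ 2·1 = 2 ≡ 2 (mod 5).
    Then x = 0 + 3·2 = 6, valid modulo lcm(3, 5) = 15: x ≡ 6 (mod 15).
  Combine with x ≡ 0 (mod 4); new modulus lcm = 60.
    Write x = 6 + 15·t and substitute into x ≡ 0 (mod 4): 15·t ≡ 0 − 6 = -6 (mod 4).
    Reduce coefficients mod 4: 3·t ≡ 2 (mod 4).
    The inverse of 3 mod 4 is 3 (since 3·3 = 9 = 2·4 + 1), so t ≡ 3·2 = 6 ≡ 2 (mod 4).
    Then x = 6 + 15·2 = 36, valid modulo lcm(15, 4) = 60: x ≡ 36 (mod 60).
  Combine with x ≡ 7 (mod 17); new modulus lcm = 1020.
    Write x = 36 + 60·t and substitute into x ≡ 7 (mod 17): 60·t ≡ 7 − 36 = -29 (mod 17).
    Reduce coefficients mod 17: 9·t ≡ 5 (mod 17).
    The inverse of 9 mod 17 is 2 (since 9·2 = 18 = 1·17 + 1), so t ≡ 2·5 = 10 ≡ 10 (mod 17).
    Then x = 36 + 60·10 = 636, valid modulo lcm(60, 17) = 1020: x ≡ 636 (mod 1020).
Verify against each original: 636 mod 3 = 0, 636 mod 5 = 1, 636 mod 4 = 0, 636 mod 17 = 7.

x ≡ 636 (mod 1020).


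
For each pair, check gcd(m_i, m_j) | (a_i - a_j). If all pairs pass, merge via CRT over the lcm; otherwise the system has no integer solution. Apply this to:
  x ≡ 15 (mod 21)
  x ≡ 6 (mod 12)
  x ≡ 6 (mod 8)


Moduli 21, 12, 8 are not pairwise coprime, so CRT works modulo lcm(m_i) when all pairwise compatibility conditions hold.
Pairwise compatibility: gcd(m_i, m_j) must divide a_i - a_j for every pair.
Merge one congruence at a time:
  Start: x ≡ 15 (mod 21).
  Combine with x ≡ 6 (mod 12): gcd(21, 12) = 3; 6 - 15 = -9, which IS divisible by 3, so compatible.
    Write x = 15 + 21·t and substitute into x ≡ 6 (mod 12): 21·t ≡ 6 − 15 = -9 (mod 12).
    Divide the congruence (and modulus) by g = 3: 7·t ≡ -3 (mod 4).
    Reduce coefficients mod 4: 3·t ≡ 1 (mod 4).
    The inverse of 3 mod 4 is 3 (since 3·3 = 9 = 2·4 + 1), so t ≡ 3·1 = 3 ≡ 3 (mod 4).
    Then x = 15 + 21·3 = 78, valid modulo lcm(21, 12) = 84: x ≡ 78 (mod 84).
  Combine with x ≡ 6 (mod 8): gcd(84, 8) = 4; 6 - 78 = -72, which IS divisible by 4, so compatible.
    Write x = 78 + 84·t and substitute into x ≡ 6 (mod 8): 84·t ≡ 6 − 78 = -72 (mod 8).
    Divide the congruence (and modulus) by g = 4: 21·t ≡ -18 (mod 2).
    Reduce coefficients mod 2: 1·t ≡ 0 (mod 2).
    So t ≡ 0 (mod 2).
    Then x = 78 + 84·0 = 78, valid modulo lcm(84, 8) = 168: x ≡ 78 (mod 168).
Verify: 78 mod 21 = 15, 78 mod 12 = 6, 78 mod 8 = 6.

x ≡ 78 (mod 168).


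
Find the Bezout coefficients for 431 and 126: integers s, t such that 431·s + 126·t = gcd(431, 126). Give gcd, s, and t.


Euclidean algorithm on (431, 126) — divide until remainder is 0:
  431 = 3 · 126 + 53
  126 = 2 · 53 + 20
  53 = 2 · 20 + 13
  20 = 1 · 13 + 7
  13 = 1 · 7 + 6
  7 = 1 · 6 + 1
  6 = 6 · 1 + 0
gcd(431, 126) = 1.
Track Bezout coefficients alongside the remainders: start with r₀ = 431 = a·1 + b·0 (s = 1, t = 0) and r₁ = 126 = a·0 + b·1 (s = 0, t = 1); each new remainder r_{k+1} = r_{k-1} − q_k·r_k inherits s_{k+1} = s_{k-1} − q_k·s_k, t_{k+1} = t_{k-1} − q_k·t_k, so r_k = a·s_k + b·t_k at every step:
  q = 3: r = 53, s = 1 − 3·0 = 1, t = 0 − 3·1 = -3  (check: 431·1 + 126·(-3) = 53)
  q = 2: r = 20, s = 0 − 2·1 = -2, t = 1 − 2·(-3) = 7  (check: 431·(-2) + 126·7 = 20)
  q = 2: r = 13, s = 1 − 2·(-2) = 5, t = -3 − 2·7 = -17  (check: 431·5 + 126·(-17) = 13)
  q = 1: r = 7, s = -2 − 1·5 = -7, t = 7 − 1·(-17) = 24  (check: 431·(-7) + 126·24 = 7)
  q = 1: r = 6, s = 5 − 1·(-7) = 12, t = -17 − 1·24 = -41  (check: 431·12 + 126·(-41) = 6)
  q = 1: r = 1, s = -7 − 1·12 = -19, t = 24 − 1·(-41) = 65  (check: 431·(-19) + 126·65 = 1)
The row with r = 1 (the gcd) gives the Bezout coefficients s = -19, t = 65.
Result: 431 · (-19) + 126 · (65) = 1.

gcd(431, 126) = 1; s = -19, t = 65 (check: 431·(-19) + 126·65 = 1).


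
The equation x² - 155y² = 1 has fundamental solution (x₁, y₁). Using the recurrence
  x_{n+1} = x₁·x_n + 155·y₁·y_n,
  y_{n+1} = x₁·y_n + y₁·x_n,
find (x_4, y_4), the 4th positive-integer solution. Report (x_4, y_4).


Step 1: Find the fundamental solution (x₁, y₁) of x² - 155y² = 1.
  Expand √155 as a continued fraction. a₀ = ⌊√155⌋ = 12; iterate m_{k+1} = d_k·a_k − m_k, d_{k+1} = (155 − m_{k+1}²)/d_k, a_{k+1} = ⌊(a₀ + m_{k+1})/d_{k+1}⌋ (starting m₀ = 0, d₀ = 1), with convergents p_k = a_k·p_{k-1} + p_{k-2}, q_k = a_k·q_{k-1} + q_{k-2} (p₋₁ = 1, q₋₁ = 0):
  k = 0: a₀ = 12; p₀/q₀ = 12/1; p₀² − 155·q₀² = 144 − 155 = -11.
  k = 1: m = 12, d = 11, a = ⌊(12 + 12)/11⌋ = 2; p/q = (2·12 + 1)/(2·1 + 0) = 25/2; p² − 155·q² = 625 − 620 = 5.
  k = 2: m = 10, d = 5, a = ⌊(12 + 10)/5⌋ = 4; p/q = (4·25 + 12)/(4·2 + 1) = 112/9; p² − 155·q² = 12544 − 12555 = -11.
  k = 3: m = 10, d = 11, a = ⌊(12 + 10)/11⌋ = 2; p/q = (2·112 + 25)/(2·9 + 2) = 249/20; p² − 155·q² = 62001 − 62000 = 1.
  The first convergent with p² − 155·q² = 1 gives the fundamental solution (x₁, y₁) = (249, 20).
Step 2: Apply the recurrence (x_{n+1}, y_{n+1}) = (x₁x_n + 155y₁y_n, x₁y_n + y₁x_n) repeatedly.
  From (x_1, y_1) = (249, 20): x_2 = 249·249 + 155·20·20 = 124001; y_2 = 249·20 + 20·249 = 9960.
  From (x_2, y_2) = (124001, 9960): x_3 = 249·124001 + 155·20·9960 = 61752249; y_3 = 249·9960 + 20·124001 = 4960060.
  From (x_3, y_3) = (61752249, 4960060): x_4 = 249·61752249 + 155·20·4960060 = 30752496001; y_4 = 249·4960060 + 20·61752249 = 2470099920.
Step 3: Verify x_4² - 155·y_4² = 945716010291520992001 - 945716010291520992000 = 1 (should be 1). ✓

(x_1, y_1) = (249, 20); (x_4, y_4) = (30752496001, 2470099920).


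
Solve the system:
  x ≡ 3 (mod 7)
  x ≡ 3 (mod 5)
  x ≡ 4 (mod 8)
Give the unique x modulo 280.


Moduli 7, 5, 8 are pairwise coprime; by CRT there is a unique solution modulo M = 7 · 5 · 8 = 280.
Solve pairwise, accumulating the modulus:
  Start with x ≡ 3 (mod 7).
  Combine with x ≡ 3 (mod 5): since gcd(7, 5) = 1, we get a unique residue mod 35.
    Write x = 3 + 7·t and substitute into x ≡ 3 (mod 5): 7·t ≡ 3 − 3 = 0 (mod 5).
    Reduce coefficients mod 5: 2·t ≡ 0 (mod 5).
    The inverse of 2 mod 5 is 3 (since 2·3 = 6 = 1·5 + 1), so t ≡ 3·0 = 0 ≡ 0 (mod 5).
    Then x = 3 + 7·0 = 3, valid modulo lcm(7, 5) = 35: x ≡ 3 (mod 35).
  Combine with x ≡ 4 (mod 8): since gcd(35, 8) = 1, we get a unique residue mod 280.
    Write x = 3 + 35·t and substitute into x ≡ 4 (mod 8): 35·t ≡ 4 − 3 = 1 (mod 8).
    Reduce coefficients mod 8: 3·t ≡ 1 (mod 8).
    The inverse of 3 mod 8 is 3 (since 3·3 = 9 = 1·8 + 1), so t ≡ 3·1 = 3 ≡ 3 (mod 8).
    Then x = 3 + 35·3 = 108, valid modulo lcm(35, 8) = 280: x ≡ 108 (mod 280).
Verify: 108 mod 7 = 3 ✓, 108 mod 5 = 3 ✓, 108 mod 8 = 4 ✓.

x ≡ 108 (mod 280).


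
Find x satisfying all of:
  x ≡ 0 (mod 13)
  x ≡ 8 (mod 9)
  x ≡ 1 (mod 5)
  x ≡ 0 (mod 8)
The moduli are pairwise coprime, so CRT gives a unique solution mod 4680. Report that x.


Product of moduli M = 13 · 9 · 5 · 8 = 4680.
Merge one congruence at a time:
  Start: x ≡ 0 (mod 13).
  Combine with x ≡ 8 (mod 9); new modulus lcm = 117.
    Write x = 0 + 13·t and substitute into x ≡ 8 (mod 9): 13·t ≡ 8 − 0 = 8 (mod 9).
    Reduce coefficients mod 9: 4·t ≡ 8 (mod 9).
    The inverse of 4 mod 9 is 7 (since 4·7 = 28 = 3·9 + 1), so t ≡ 7·8 = 56 ≡ 2 (mod 9).
    Then x = 0 + 13·2 = 26, valid modulo lcm(13, 9) = 117: x ≡ 26 (mod 117).
  Combine with x ≡ 1 (mod 5); new modulus lcm = 585.
    Write x = 26 + 117·t and substitute into x ≡ 1 (mod 5): 117·t ≡ 1 − 26 = -25 (mod 5).
    Reduce coefficients mod 5: 2·t ≡ 0 (mod 5).
    The inverse of 2 mod 5 is 3 (since 2·3 = 6 = 1·5 + 1), so t ≡ 3·0 = 0 ≡ 0 (mod 5).
    Then x = 26 + 117·0 = 26, valid modulo lcm(117, 5) = 585: x ≡ 26 (mod 585).
  Combine with x ≡ 0 (mod 8); new modulus lcm = 4680.
    Write x = 26 + 585·t and substitute into x ≡ 0 (mod 8): 585·t ≡ 0 − 26 = -26 (mod 8).
    Reduce coefficients mod 8: 1·t ≡ 6 (mod 8).
    So t ≡ 6 (mod 8).
    Then x = 26 + 585·6 = 3536, valid modulo lcm(585, 8) = 4680: x ≡ 3536 (mod 4680).
Verify against each original: 3536 mod 13 = 0, 3536 mod 9 = 8, 3536 mod 5 = 1, 3536 mod 8 = 0.

x ≡ 3536 (mod 4680).


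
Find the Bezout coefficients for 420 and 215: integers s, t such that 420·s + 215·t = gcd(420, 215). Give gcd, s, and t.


Euclidean algorithm on (420, 215) — divide until remainder is 0:
  420 = 1 · 215 + 205
  215 = 1 · 205 + 10
  205 = 20 · 10 + 5
  10 = 2 · 5 + 0
gcd(420, 215) = 5.
Track Bezout coefficients alongside the remainders: start with r₀ = 420 = a·1 + b·0 (s = 1, t = 0) and r₁ = 215 = a·0 + b·1 (s = 0, t = 1); each new remainder r_{k+1} = r_{k-1} − q_k·r_k inherits s_{k+1} = s_{k-1} − q_k·s_k, t_{k+1} = t_{k-1} − q_k·t_k, so r_k = a·s_k + b·t_k at every step:
  q = 1: r = 205, s = 1 − 1·0 = 1, t = 0 − 1·1 = -1  (check: 420·1 + 215·(-1) = 205)
  q = 1: r = 10, s = 0 − 1·1 = -1, t = 1 − 1·(-1) = 2  (check: 420·(-1) + 215·2 = 10)
  q = 20: r = 5, s = 1 − 20·(-1) = 21, t = -1 − 20·2 = -41  (check: 420·21 + 215·(-41) = 5)
The row with r = 5 (the gcd) gives the Bezout coefficients s = 21, t = -41.
Result: 420 · (21) + 215 · (-41) = 5.

gcd(420, 215) = 5; s = 21, t = -41 (check: 420·21 + 215·(-41) = 5).


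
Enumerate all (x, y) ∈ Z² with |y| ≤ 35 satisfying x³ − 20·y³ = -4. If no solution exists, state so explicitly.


The equation is x³ - 20y³ = -4. For fixed y, x³ = 20·y³ − 4, so a solution requires the RHS to be a perfect cube.
Strategy: iterate y from -35 to 35, compute RHS = 20·y³ − 4, and check whether it is a (positive or negative) perfect cube.
Check small values of y:
  y = 0: RHS = -4 is not a perfect cube.
  y = 1: RHS = 16 is not a perfect cube.
  y = -1: RHS = -24 is not a perfect cube.
  y = 2: RHS = 156 is not a perfect cube.
  y = -2: RHS = -164 is not a perfect cube.
  y = 3: RHS = 536 is not a perfect cube.
  y = -3: RHS = -544 is not a perfect cube.
Continuing the search up to |y| = 35 finds no solutions either.
No (x, y) in the scanned range satisfies the equation.

No integer solutions with |y| ≤ 35.


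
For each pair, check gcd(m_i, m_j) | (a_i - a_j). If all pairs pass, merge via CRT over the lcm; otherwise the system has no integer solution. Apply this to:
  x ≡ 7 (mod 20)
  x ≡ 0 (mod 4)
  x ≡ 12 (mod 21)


Moduli 20, 4, 21 are not pairwise coprime, so CRT works modulo lcm(m_i) when all pairwise compatibility conditions hold.
Pairwise compatibility: gcd(m_i, m_j) must divide a_i - a_j for every pair.
Merge one congruence at a time:
  Start: x ≡ 7 (mod 20).
  Combine with x ≡ 0 (mod 4): gcd(20, 4) = 4, and 0 - 7 = -7 is NOT divisible by 4.
    ⇒ system is inconsistent (no integer solution).

No solution (the system is inconsistent).


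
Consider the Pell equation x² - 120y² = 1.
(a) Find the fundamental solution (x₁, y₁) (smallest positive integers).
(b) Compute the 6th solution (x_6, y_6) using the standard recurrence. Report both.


Step 1: Find the fundamental solution (x₁, y₁) of x² - 120y² = 1.
  Expand √120 as a continued fraction. a₀ = ⌊√120⌋ = 10; iterate m_{k+1} = d_k·a_k − m_k, d_{k+1} = (120 − m_{k+1}²)/d_k, a_{k+1} = ⌊(a₀ + m_{k+1})/d_{k+1}⌋ (starting m₀ = 0, d₀ = 1), with convergents p_k = a_k·p_{k-1} + p_{k-2}, q_k = a_k·q_{k-1} + q_{k-2} (p₋₁ = 1, q₋₁ = 0):
  k = 0: a₀ = 10; p₀/q₀ = 10/1; p₀² − 120·q₀² = 100 − 120 = -20.
  k = 1: m = 10, d = 20, a = ⌊(10 + 10)/20⌋ = 1; p/q = (1·10 + 1)/(1·1 + 0) = 11/1; p² − 120·q² = 121 − 120 = 1.
  The first convergent with p² − 120·q² = 1 gives the fundamental solution (x₁, y₁) = (11, 1).
Step 2: Apply the recurrence (x_{n+1}, y_{n+1}) = (x₁x_n + 120y₁y_n, x₁y_n + y₁x_n) repeatedly.
  From (x_1, y_1) = (11, 1): x_2 = 11·11 + 120·1·1 = 241; y_2 = 11·1 + 1·11 = 22.
  From (x_2, y_2) = (241, 22): x_3 = 11·241 + 120·1·22 = 5291; y_3 = 11·22 + 1·241 = 483.
  From (x_3, y_3) = (5291, 483): x_4 = 11·5291 + 120·1·483 = 116161; y_4 = 11·483 + 1·5291 = 10604.
  From (x_4, y_4) = (116161, 10604): x_5 = 11·116161 + 120·1·10604 = 2550251; y_5 = 11·10604 + 1·116161 = 232805.
  From (x_5, y_5) = (2550251, 232805): x_6 = 11·2550251 + 120·1·232805 = 55989361; y_6 = 11·232805 + 1·2550251 = 5111106.
Step 3: Verify x_6² - 120·y_6² = 3134808545188321 - 3134808545188320 = 1 (should be 1). ✓

(x_1, y_1) = (11, 1); (x_6, y_6) = (55989361, 5111106).


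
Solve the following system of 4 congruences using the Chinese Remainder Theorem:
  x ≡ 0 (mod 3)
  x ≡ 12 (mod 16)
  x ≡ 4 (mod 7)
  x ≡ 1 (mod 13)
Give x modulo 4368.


Product of moduli M = 3 · 16 · 7 · 13 = 4368.
Merge one congruence at a time:
  Start: x ≡ 0 (mod 3).
  Combine with x ≡ 12 (mod 16); new modulus lcm = 48.
    Write x = 0 + 3·t and substitute into x ≡ 12 (mod 16): 3·t ≡ 12 − 0 = 12 (mod 16).
    The inverse of 3 mod 16 is 11 (since 3·11 = 33 = 2·16 + 1), so t ≡ 11·12 = 132 ≡ 4 (mod 16).
    Then x = 0 + 3·4 = 12, valid modulo lcm(3, 16) = 48: x ≡ 12 (mod 48).
  Combine with x ≡ 4 (mod 7); new modulus lcm = 336.
    Write x = 12 + 48·t and substitute into x ≡ 4 (mod 7): 48·t ≡ 4 − 12 = -8 (mod 7).
    Reduce coefficients mod 7: 6·t ≡ 6 (mod 7).
    The inverse of 6 mod 7 is 6 (since 6·6 = 36 = 5·7 + 1), so t ≡ 6·6 = 36 ≡ 1 (mod 7).
    Then x = 12 + 48·1 = 60, valid modulo lcm(48, 7) = 336: x ≡ 60 (mod 336).
  Combine with x ≡ 1 (mod 13); new modulus lcm = 4368.
    Write x = 60 + 336·t and substitute into x ≡ 1 (mod 13): 336·t ≡ 1 − 60 = -59 (mod 13).
    Reduce coefficients mod 13: 11·t ≡ 6 (mod 13).
    The inverse of 11 mod 13 is 6 (since 11·6 = 66 = 5·13 + 1), so t ≡ 6·6 = 36 ≡ 10 (mod 13).
    Then x = 60 + 336·10 = 3420, valid modulo lcm(336, 13) = 4368: x ≡ 3420 (mod 4368).
Verify against each original: 3420 mod 3 = 0, 3420 mod 16 = 12, 3420 mod 7 = 4, 3420 mod 13 = 1.

x ≡ 3420 (mod 4368).


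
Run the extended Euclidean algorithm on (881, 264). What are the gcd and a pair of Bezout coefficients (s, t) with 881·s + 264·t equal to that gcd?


Euclidean algorithm on (881, 264) — divide until remainder is 0:
  881 = 3 · 264 + 89
  264 = 2 · 89 + 86
  89 = 1 · 86 + 3
  86 = 28 · 3 + 2
  3 = 1 · 2 + 1
  2 = 2 · 1 + 0
gcd(881, 264) = 1.
Track Bezout coefficients alongside the remainders: start with r₀ = 881 = a·1 + b·0 (s = 1, t = 0) and r₁ = 264 = a·0 + b·1 (s = 0, t = 1); each new remainder r_{k+1} = r_{k-1} − q_k·r_k inherits s_{k+1} = s_{k-1} − q_k·s_k, t_{k+1} = t_{k-1} − q_k·t_k, so r_k = a·s_k + b·t_k at every step:
  q = 3: r = 89, s = 1 − 3·0 = 1, t = 0 − 3·1 = -3  (check: 881·1 + 264·(-3) = 89)
  q = 2: r = 86, s = 0 − 2·1 = -2, t = 1 − 2·(-3) = 7  (check: 881·(-2) + 264·7 = 86)
  q = 1: r = 3, s = 1 − 1·(-2) = 3, t = -3 − 1·7 = -10  (check: 881·3 + 264·(-10) = 3)
  q = 28: r = 2, s = -2 − 28·3 = -86, t = 7 − 28·(-10) = 287  (check: 881·(-86) + 264·287 = 2)
  q = 1: r = 1, s = 3 − 1·(-86) = 89, t = -10 − 1·287 = -297  (check: 881·89 + 264·(-297) = 1)
The row with r = 1 (the gcd) gives the Bezout coefficients s = 89, t = -297.
Result: 881 · (89) + 264 · (-297) = 1.

gcd(881, 264) = 1; s = 89, t = -297 (check: 881·89 + 264·(-297) = 1).


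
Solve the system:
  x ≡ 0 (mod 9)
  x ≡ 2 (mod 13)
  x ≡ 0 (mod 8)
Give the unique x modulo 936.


Moduli 9, 13, 8 are pairwise coprime; by CRT there is a unique solution modulo M = 9 · 13 · 8 = 936.
Solve pairwise, accumulating the modulus:
  Start with x ≡ 0 (mod 9).
  Combine with x ≡ 2 (mod 13): since gcd(9, 13) = 1, we get a unique residue mod 117.
    Write x = 0 + 9·t and substitute into x ≡ 2 (mod 13): 9·t ≡ 2 − 0 = 2 (mod 13).
    The inverse of 9 mod 13 is 3 (since 9·3 = 27 = 2·13 + 1), so t ≡ 3·2 = 6 ≡ 6 (mod 13).
    Then x = 0 + 9·6 = 54, valid modulo lcm(9, 13) = 117: x ≡ 54 (mod 117).
  Combine with x ≡ 0 (mod 8): since gcd(117, 8) = 1, we get a unique residue mod 936.
    Write x = 54 + 117·t and substitute into x ≡ 0 (mod 8): 117·t ≡ 0 − 54 = -54 (mod 8).
    Reduce coefficients mod 8: 5·t ≡ 2 (mod 8).
    The inverse of 5 mod 8 is 5 (since 5·5 = 25 = 3·8 + 1), so t ≡ 5·2 = 10 ≡ 2 (mod 8).
    Then x = 54 + 117·2 = 288, valid modulo lcm(117, 8) = 936: x ≡ 288 (mod 936).
Verify: 288 mod 9 = 0 ✓, 288 mod 13 = 2 ✓, 288 mod 8 = 0 ✓.

x ≡ 288 (mod 936).


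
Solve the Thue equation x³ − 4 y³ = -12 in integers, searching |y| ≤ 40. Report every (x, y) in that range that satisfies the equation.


The equation is x³ - 4y³ = -12. For fixed y, x³ = 4·y³ − 12, so a solution requires the RHS to be a perfect cube.
Strategy: iterate y from -40 to 40, compute RHS = 4·y³ − 12, and check whether it is a (positive or negative) perfect cube.
Check small values of y:
  y = 0: RHS = -12 is not a perfect cube.
  y = 1: RHS = -8 = (-2)³ ⇒ x = -2 works.
  y = -1: RHS = -16 is not a perfect cube.
  y = 2: RHS = 20 is not a perfect cube.
  y = -2: RHS = -44 is not a perfect cube.
  y = 3: RHS = 96 is not a perfect cube.
  y = -3: RHS = -120 is not a perfect cube.
Continuing, at y = -5: RHS = -512 = (-8)³ ⇒ x = -8 works.
Searching the remaining y in |y| ≤ 40 finds no further solutions.
Collected solutions: (-2, 1), (-8, -5).

Solutions (with |y| ≤ 40): (-2, 1), (-8, -5).


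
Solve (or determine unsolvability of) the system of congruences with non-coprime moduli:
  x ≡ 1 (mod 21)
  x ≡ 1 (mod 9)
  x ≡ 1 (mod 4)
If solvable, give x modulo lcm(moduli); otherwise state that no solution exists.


Moduli 21, 9, 4 are not pairwise coprime, so CRT works modulo lcm(m_i) when all pairwise compatibility conditions hold.
Pairwise compatibility: gcd(m_i, m_j) must divide a_i - a_j for every pair.
Merge one congruence at a time:
  Start: x ≡ 1 (mod 21).
  Combine with x ≡ 1 (mod 9): gcd(21, 9) = 3; 1 - 1 = 0, which IS divisible by 3, so compatible.
    Write x = 1 + 21·t and substitute into x ≡ 1 (mod 9): 21·t ≡ 1 − 1 = 0 (mod 9).
    Divide the congruence (and modulus) by g = 3: 7·t ≡ 0 (mod 3).
    Reduce coefficients mod 3: 1·t ≡ 0 (mod 3).
    So t ≡ 0 (mod 3).
    Then x = 1 + 21·0 = 1, valid modulo lcm(21, 9) = 63: x ≡ 1 (mod 63).
  Combine with x ≡ 1 (mod 4): gcd(63, 4) = 1; 1 - 1 = 0, which IS divisible by 1, so compatible.
    Write x = 1 + 63·t and substitute into x ≡ 1 (mod 4): 63·t ≡ 1 − 1 = 0 (mod 4).
    Reduce coefficients mod 4: 3·t ≡ 0 (mod 4).
    The inverse of 3 mod 4 is 3 (since 3·3 = 9 = 2·4 + 1), so t ≡ 3·0 = 0 ≡ 0 (mod 4).
    Then x = 1 + 63·0 = 1, valid modulo lcm(63, 4) = 252: x ≡ 1 (mod 252).
Verify: 1 mod 21 = 1, 1 mod 9 = 1, 1 mod 4 = 1.

x ≡ 1 (mod 252).


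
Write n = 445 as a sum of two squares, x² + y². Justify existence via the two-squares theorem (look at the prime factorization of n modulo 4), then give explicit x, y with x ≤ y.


Step 1: Factor n = 445 = 5 · 89.
Step 2: Check the mod-4 condition on each prime factor: 5 ≡ 1 (mod 4), exponent 1; 89 ≡ 1 (mod 4), exponent 1.
All primes ≡ 3 (mod 4) appear to even exponent (or don't appear), so by the two-squares theorem n IS expressible as a sum of two squares.
Step 3: Build a representation. Here n = 5 · 89 is a product of primes ≡ 1 (mod 4). Each prime p ≡ 1 (mod 4) is itself a sum of two squares; find a² by testing p − a² for a perfect square:
  5: 5 − 1² = 4 = 2² ⇒ 5 = 1² + 2².
  89: 89 − 1² = 88, 89 − 2² = 85, 89 − 3² = 80, 89 − 4² = 73, 89 − 5² = 64 = 8² ⇒ 89 = 5² + 8².
  Combine using the Brahmagupta–Fibonacci identity (a² + b²)(c² + d²) = (ac − bd)² + (ad + bc)² = (ac + bd)² + (ad − bc)²:
  5 · 89 = 445: from (1² + 2²)(5² + 8²), take (1·5 − 2·8, 1·8 + 2·5) = (5 − 16, 8 + 10) = (-11, 18); dropping signs (only squares matter) gives (11, 18); check 11² + 18² = 121 + 324 = 445 ✓.
Step 4: Order so x ≤ y and verify: 11² + 18² = 121 + 324 = 445 = n. ✓

n = 445 = 11² + 18² (one valid representation with x ≤ y).
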